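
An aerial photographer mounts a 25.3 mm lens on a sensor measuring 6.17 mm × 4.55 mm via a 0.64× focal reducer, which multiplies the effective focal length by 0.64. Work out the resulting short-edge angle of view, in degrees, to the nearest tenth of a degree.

16.0°

Effective focal length f = 25.3 × 0.64 = 16.192 mm.
α = 2·arctan(4.55 / (2 × 16.192)) = 2·arctan(0.14050) ≈ 15.9956°.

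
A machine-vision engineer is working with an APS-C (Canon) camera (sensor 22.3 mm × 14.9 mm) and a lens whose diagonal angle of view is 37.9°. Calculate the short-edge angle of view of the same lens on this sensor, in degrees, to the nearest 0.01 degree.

21.60°

Sensor diagonal = √(22.3² + 14.9²) = √719.3000 ≈ 26.8198 mm.
From the diagonal AOV: f = 26.8198 / (2·tan(18.95°)) = 26.8198 / 0.68670 ≈ 39.0558 mm.
Short-edge AOV = 2·arctan(14.9 / (2 × 39.0558)) = 2·arctan(0.19075) ≈ 21.5992°.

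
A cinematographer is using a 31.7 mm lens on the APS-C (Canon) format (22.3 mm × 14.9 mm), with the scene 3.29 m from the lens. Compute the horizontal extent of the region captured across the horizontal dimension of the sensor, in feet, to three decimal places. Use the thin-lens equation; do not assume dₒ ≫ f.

dₒ: 3.29 m = 3290 mm.
Similar triangles through the lens centre give W/dₒ = w/dᵢ; with 1/f = 1/dₒ + 1/dᵢ this gives W = w·(dₒ − f)/f.
W = 22.3 mm × (3290 − 31.7) / 31.7 = 22.3 × 102.7855 ≈ 2292.116 mm = 2292.116/304.8 ft = 7.52007 ft.

7.520 ft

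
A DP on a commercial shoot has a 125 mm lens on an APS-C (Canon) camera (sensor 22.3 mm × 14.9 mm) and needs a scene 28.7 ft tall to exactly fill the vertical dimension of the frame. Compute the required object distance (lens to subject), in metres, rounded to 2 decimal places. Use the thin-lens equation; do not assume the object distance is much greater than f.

73.51 m

W: 28.7 ft × 304.8 mm/ft = 8747.76 mm.
Magnification m = h/W = dᵢ/dₒ; combined with 1/f = 1/dₒ + 1/dᵢ this gives dₒ = f·(1 + W/h).
dₒ = 125 mm × (1 + 8747.76/14.9) = 125 × 588.0980 ≈ 73512.246 mm = 73.5122 m.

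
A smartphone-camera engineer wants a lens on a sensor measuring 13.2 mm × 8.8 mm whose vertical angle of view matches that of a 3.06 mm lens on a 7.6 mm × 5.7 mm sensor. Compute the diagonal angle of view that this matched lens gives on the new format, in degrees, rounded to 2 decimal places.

Equal vertical AOV ⇒ f₂ = f₁ · 8.8/5.7 = 3.06 × 1.54386 ≈ 4.7242 mm.
Sensor diagonal = √(13.2² + 8.8²) = √251.6800 ≈ 15.8644 mm.
Diagonal AOV on the new format = 2·arctan(15.8644 / (2 × 4.7242)) = 2·arctan(1.67906) ≈ 118.4462°.

118.45°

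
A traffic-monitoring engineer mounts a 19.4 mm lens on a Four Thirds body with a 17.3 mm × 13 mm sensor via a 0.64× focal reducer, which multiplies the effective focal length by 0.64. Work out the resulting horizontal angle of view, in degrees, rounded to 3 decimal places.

Effective focal length f = 19.4 × 0.64 = 12.416 mm.
α = 2·arctan(17.3 / (2 × 12.416)) = 2·arctan(0.69668) ≈ 69.7284°.

69.728°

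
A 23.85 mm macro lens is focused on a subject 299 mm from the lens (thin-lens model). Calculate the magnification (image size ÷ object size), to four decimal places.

Thin lens: 1/f = 1/dₒ + 1/dᵢ → 1/dᵢ = 1/23.85 − 1/299 = 0.0385842 mm⁻¹, so dᵢ ≈ 25.9173 mm.
Magnification m = dᵢ/dₒ = 25.9173/299 ≈ 0.08668.

0.0867×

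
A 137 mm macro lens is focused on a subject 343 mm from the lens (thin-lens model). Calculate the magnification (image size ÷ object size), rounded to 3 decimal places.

0.665×

Thin lens: 1/f = 1/dₒ + 1/dᵢ → 1/dᵢ = 1/137 − 1/343 = 0.0043838 mm⁻¹, so dᵢ ≈ 228.1117 mm.
Magnification m = dᵢ/dₒ = 228.1117/343 ≈ 0.66505.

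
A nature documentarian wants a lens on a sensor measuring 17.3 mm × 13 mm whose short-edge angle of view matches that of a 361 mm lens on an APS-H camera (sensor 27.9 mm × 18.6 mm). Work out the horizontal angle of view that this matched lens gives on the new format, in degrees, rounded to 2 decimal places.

3.93°

Equal short-edge AOV ⇒ f₂ = f₁ · 13/18.6 = 361 × 0.69892 ≈ 252.3118 mm.
Horizontal AOV on the new format = 2·arctan(17.3 / (2 × 252.3118)) = 2·arctan(0.03428) ≈ 3.9270°.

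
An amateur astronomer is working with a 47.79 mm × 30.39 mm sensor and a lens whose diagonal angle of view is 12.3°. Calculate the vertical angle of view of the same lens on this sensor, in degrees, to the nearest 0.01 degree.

Sensor diagonal = √(47.79² + 30.39²) = √3207.4362 ≈ 56.6342 mm.
From the diagonal AOV: f = 56.6342 / (2·tan(6.15°)) = 56.6342 / 0.21550 ≈ 262.7993 mm.
Vertical AOV = 2·arctan(30.39 / (2 × 262.7993)) = 2·arctan(0.05782) ≈ 6.6183°.

6.62°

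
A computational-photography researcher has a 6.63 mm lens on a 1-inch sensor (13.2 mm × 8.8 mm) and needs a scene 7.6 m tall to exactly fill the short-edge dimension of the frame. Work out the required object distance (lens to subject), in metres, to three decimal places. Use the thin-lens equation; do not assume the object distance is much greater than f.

5.733 m

W: 7.6 m = 7600 mm.
Magnification m = h/W = dᵢ/dₒ; combined with 1/f = 1/dₒ + 1/dᵢ this gives dₒ = f·(1 + W/h).
dₒ = 6.63 mm × (1 + 7600/8.8) = 6.63 × 864.6364 ≈ 5732.539 mm = 5.73254 m.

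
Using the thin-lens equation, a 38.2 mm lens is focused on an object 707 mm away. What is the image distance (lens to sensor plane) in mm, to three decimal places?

1/dᵢ = 1/f − 1/dₒ = 1/38.2 − 1/707 = 0.0247636 mm⁻¹.
dᵢ = 1/0.0247636 ≈ 40.3819 mm.

40.382 mm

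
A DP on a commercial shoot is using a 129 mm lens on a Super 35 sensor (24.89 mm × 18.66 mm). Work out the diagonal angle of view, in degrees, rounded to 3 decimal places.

13.750°

Sensor diagonal = √(24.89² + 18.66²) = √967.7077 ≈ 31.1080 mm.
Angle of view α = 2·arctan(d/2f) with d = 31.1080 mm and f = 129 mm.
d/2f = 0.12057; arctan(0.12057) ≈ 6.8752°, so α ≈ 13.7503°.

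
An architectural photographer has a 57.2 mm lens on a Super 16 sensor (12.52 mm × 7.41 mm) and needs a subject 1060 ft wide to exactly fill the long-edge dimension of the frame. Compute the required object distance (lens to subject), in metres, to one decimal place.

1476.1 m

W: 1060 ft × 304.8 mm/ft = 323087.99 mm.
Magnification m = w/W = dᵢ/dₒ; combined with 1/f = 1/dₒ + 1/dᵢ this gives dₒ = f·(1 + W/w).
dₒ = 57.2 mm × (1 + 323088/12.52) = 57.2 × 25806.7500 ≈ 1476146.098 mm = 1476.15 m.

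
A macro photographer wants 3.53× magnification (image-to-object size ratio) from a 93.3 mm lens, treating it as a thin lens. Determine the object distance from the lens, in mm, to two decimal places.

119.73 mm

With m = dᵢ/dₒ and 1/f = 1/dₒ + 1/dᵢ, substituting dᵢ = m·dₒ gives 1/f = (1 + 1/m)/dₒ, hence dₒ = f·(1 + 1/m).
dₒ = 93.3 × (1 + 1/3.53) = 93.3 × 1.28329 ≈ 119.731 mm.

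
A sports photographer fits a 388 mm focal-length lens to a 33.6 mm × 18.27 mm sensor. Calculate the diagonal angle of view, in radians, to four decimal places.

0.0985 rad

Sensor diagonal = √(33.6² + 18.27²) = √1462.7529 ≈ 38.2460 mm.
Angle of view α = 2·arctan(d/2f) with d = 38.2460 mm and f = 388 mm.
d/2f = 0.04929; arctan(0.04929) ≈ 0.0492 rad, so α ≈ 0.0985 rad.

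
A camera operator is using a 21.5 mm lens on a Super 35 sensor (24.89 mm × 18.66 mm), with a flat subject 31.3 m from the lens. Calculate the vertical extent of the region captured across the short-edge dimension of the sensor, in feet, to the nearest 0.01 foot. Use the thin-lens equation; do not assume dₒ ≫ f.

dₒ: 31.3 m = 31300 mm.
Similar triangles through the lens centre give W/dₒ = h/dᵢ; with 1/f = 1/dₒ + 1/dᵢ this gives W = h·(dₒ − f)/f.
W = 18.66 mm × (31300 − 21.5) / 21.5 = 18.66 × 1454.8140 ≈ 27146.828 mm = 27146.828/304.8 ft = 89.0644 ft.

89.06 ft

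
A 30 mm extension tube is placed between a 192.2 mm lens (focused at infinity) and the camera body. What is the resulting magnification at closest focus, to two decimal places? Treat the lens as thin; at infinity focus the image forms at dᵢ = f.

0.16×

The tube moves the image plane from f to f + e, so dᵢ = 192.2 + 30 = 222.2 mm. Focus is achieved when 1/f = 1/dₒ + 1/dᵢ, giving dₒ = 1/(1/f − 1/(f+e)).
Magnification m = dᵢ/dₒ = (f+e)·(1/f − 1/(f+e)) = e/f = 30/192.2 ≈ 0.1561.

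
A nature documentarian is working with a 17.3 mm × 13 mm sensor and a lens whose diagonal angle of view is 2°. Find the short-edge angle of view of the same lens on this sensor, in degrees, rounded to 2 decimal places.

Sensor diagonal = √(17.3² + 13²) = √468.2900 ≈ 21.6400 mm.
From the diagonal AOV: f = 21.6400 / (2·tan(1°)) = 21.6400 / 0.03491 ≈ 619.8776 mm.
Short-edge AOV = 2·arctan(13 / (2 × 619.8776)) = 2·arctan(0.01049) ≈ 1.2016°.

1.20°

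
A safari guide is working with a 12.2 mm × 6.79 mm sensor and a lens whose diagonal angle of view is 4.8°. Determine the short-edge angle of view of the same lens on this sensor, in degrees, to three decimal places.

Sensor diagonal = √(12.2² + 6.79²) = √194.9441 ≈ 13.9622 mm.
From the diagonal AOV: f = 13.9622 / (2·tan(2.4°)) = 13.9622 / 0.08382 ≈ 166.5645 mm.
Short-edge AOV = 2·arctan(6.79 / (2 × 166.5645)) = 2·arctan(0.02038) ≈ 2.3353°.

2.335°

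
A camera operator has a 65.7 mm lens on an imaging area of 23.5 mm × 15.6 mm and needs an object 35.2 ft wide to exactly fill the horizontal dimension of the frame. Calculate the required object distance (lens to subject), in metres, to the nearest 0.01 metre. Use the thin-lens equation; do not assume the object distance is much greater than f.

30.06 m

W: 35.2 ft × 304.8 mm/ft = 10728.96 mm.
Magnification m = w/W = dᵢ/dₒ; combined with 1/f = 1/dₒ + 1/dᵢ this gives dₒ = f·(1 + W/w).
dₒ = 65.7 mm × (1 + 10729/23.5) = 65.7 × 457.5515 ≈ 30061.132 mm = 30.0611 m.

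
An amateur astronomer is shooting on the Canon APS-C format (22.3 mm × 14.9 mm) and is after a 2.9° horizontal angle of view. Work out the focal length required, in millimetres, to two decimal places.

440.49 mm

From α = 2·arctan(w/2f) we get f = w / (2·tan(α/2)).
With w = 22.3 mm and α/2 = 1.45°, tan(α/2) ≈ 0.02531, so f ≈ 22.3 / 0.05063 ≈ 440.4907 mm.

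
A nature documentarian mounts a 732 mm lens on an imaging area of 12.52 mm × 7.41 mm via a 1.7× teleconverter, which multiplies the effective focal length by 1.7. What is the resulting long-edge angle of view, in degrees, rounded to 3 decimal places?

Effective focal length f = 732 × 1.7 = 1244.4 mm.
α = 2·arctan(12.52 / (2 × 1244.4)) = 2·arctan(0.00503) ≈ 0.5765°.

0.576°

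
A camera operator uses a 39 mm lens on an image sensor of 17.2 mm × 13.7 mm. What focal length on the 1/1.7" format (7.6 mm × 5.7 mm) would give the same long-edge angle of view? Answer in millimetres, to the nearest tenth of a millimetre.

Equal angle of view means equal width/f ratio, so f₂ = f₁ · (width₂/width₁) = 39 × 7.6/17.2.
f₂ = 39 × 0.44186 ≈ 17.233 mm.

17.2 mm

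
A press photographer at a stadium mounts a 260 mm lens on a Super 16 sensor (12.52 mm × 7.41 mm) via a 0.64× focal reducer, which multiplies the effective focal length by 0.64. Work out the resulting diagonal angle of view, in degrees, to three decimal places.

Effective focal length f = 260 × 0.64 = 166.4 mm.
Sensor diagonal = √(12.52² + 7.41²) = √211.6585 ≈ 14.5485 mm.
α = 2·arctan(14.548 / (2 × 166.4)) = 2·arctan(0.04372) ≈ 5.0062°.

5.006°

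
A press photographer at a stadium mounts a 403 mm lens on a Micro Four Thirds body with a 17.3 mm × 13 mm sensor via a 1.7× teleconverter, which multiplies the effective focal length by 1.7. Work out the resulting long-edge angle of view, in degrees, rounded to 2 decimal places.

1.45°

Effective focal length f = 403 × 1.7 = 685.1 mm.
α = 2·arctan(17.3 / (2 × 685.1)) = 2·arctan(0.01263) ≈ 1.4467°.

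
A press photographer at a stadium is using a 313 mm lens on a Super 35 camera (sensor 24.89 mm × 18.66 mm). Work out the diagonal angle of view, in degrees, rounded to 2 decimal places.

5.69°

Sensor diagonal = √(24.89² + 18.66²) = √967.7077 ≈ 31.1080 mm.
Angle of view α = 2·arctan(d/2f) with d = 31.1080 mm and f = 313 mm.
d/2f = 0.04969; arctan(0.04969) ≈ 2.8449°, so α ≈ 5.6898°.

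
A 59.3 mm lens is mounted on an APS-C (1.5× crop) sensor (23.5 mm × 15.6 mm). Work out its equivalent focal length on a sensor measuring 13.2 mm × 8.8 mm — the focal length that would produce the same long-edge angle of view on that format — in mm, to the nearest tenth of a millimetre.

33.3 mm

Equal angle of view means equal width/f ratio, so f₂ = f₁ · (width₂/width₁) = 59.3 × 13.2/23.5.
f₂ = 59.3 × 0.56170 ≈ 33.309 mm.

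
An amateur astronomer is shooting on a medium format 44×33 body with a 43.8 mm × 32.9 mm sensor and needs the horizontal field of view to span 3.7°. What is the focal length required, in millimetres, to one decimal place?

678.0 mm

From α = 2·arctan(w/2f) we get f = w / (2·tan(α/2)).
With w = 43.8 mm and α/2 = 1.85°, tan(α/2) ≈ 0.03230, so f ≈ 43.8 / 0.06460 ≈ 678.0224 mm.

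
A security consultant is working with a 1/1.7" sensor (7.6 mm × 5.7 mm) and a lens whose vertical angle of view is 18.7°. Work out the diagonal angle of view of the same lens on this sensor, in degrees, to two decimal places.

From the vertical AOV: f = 5.7 / (2·tan(9.35°)) = 5.7 / 0.32930 ≈ 17.3092 mm.
Sensor diagonal = √(7.6² + 5.7²) = √90.2500 ≈ 9.5000 mm.
Diagonal AOV = 2·arctan(9.5000 / (2 × 17.3092)) = 2·arctan(0.27442) ≈ 30.6908°.

30.69°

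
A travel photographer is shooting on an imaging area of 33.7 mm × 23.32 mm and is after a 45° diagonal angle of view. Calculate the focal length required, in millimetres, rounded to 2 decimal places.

Sensor diagonal = √(33.7² + 23.32²) = √1679.5124 ≈ 40.9819 mm.
From α = 2·arctan(d/2f) we get f = d / (2·tan(α/2)).
With d = 40.9819 mm and α/2 = 22.5°, tan(α/2) ≈ 0.41421, so f ≈ 40.9819 / 0.82843 ≈ 49.4695 mm.

49.47 mm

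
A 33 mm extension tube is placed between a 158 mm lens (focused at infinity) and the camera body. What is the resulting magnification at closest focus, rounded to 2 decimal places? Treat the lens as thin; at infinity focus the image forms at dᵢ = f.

The tube moves the image plane from f to f + e, so dᵢ = 158 + 33 = 191 mm. Focus is achieved when 1/f = 1/dₒ + 1/dᵢ, giving dₒ = 1/(1/f − 1/(f+e)).
Magnification m = dᵢ/dₒ = (f+e)·(1/f − 1/(f+e)) = e/f = 33/158 ≈ 0.2089.

0.21×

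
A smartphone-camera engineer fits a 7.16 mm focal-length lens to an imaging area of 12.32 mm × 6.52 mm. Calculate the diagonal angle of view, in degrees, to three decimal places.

88.455°

Sensor diagonal = √(12.32² + 6.52²) = √194.2928 ≈ 13.9389 mm.
Angle of view α = 2·arctan(d/2f) with d = 13.9389 mm and f = 7.16 mm.
d/2f = 0.97339; arctan(0.97339) ≈ 44.2273°, so α ≈ 88.4547°.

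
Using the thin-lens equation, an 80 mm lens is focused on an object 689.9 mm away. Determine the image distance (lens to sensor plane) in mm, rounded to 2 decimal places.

1/dᵢ = 1/f − 1/dₒ = 1/80 − 1/689.9 = 0.0110505 mm⁻¹.
dᵢ = 1/0.0110505 ≈ 90.4935 mm.

90.49 mm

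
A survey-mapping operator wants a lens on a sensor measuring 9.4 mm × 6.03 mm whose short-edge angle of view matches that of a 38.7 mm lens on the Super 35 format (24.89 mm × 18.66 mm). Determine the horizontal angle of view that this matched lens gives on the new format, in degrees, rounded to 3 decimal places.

41.195°

Equal short-edge AOV ⇒ f₂ = f₁ · 6.03/18.66 = 38.7 × 0.32315 ≈ 12.5059 mm.
Horizontal AOV on the new format = 2·arctan(9.4 / (2 × 12.5059)) = 2·arctan(0.37582) ≈ 41.1946°.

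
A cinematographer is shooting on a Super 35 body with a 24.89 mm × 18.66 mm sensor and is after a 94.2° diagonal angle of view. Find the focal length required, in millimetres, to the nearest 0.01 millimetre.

14.45 mm

Sensor diagonal = √(24.89² + 18.66²) = √967.7077 ≈ 31.1080 mm.
From α = 2·arctan(d/2f) we get f = d / (2·tan(α/2)).
With d = 31.1080 mm and α/2 = 47.1°, tan(α/2) ≈ 1.07613, so f ≈ 31.1080 / 2.15226 ≈ 14.4537 mm.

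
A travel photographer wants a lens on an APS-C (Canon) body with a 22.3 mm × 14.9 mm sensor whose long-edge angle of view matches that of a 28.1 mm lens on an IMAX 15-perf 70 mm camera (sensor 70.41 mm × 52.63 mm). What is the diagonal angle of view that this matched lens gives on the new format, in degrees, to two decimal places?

Equal long-edge AOV ⇒ f₂ = f₁ · 22.3/70.41 = 28.1 × 0.31672 ≈ 8.8997 mm.
Sensor diagonal = √(22.3² + 14.9²) = √719.3000 ≈ 26.8198 mm.
Diagonal AOV on the new format = 2·arctan(26.8198 / (2 × 8.8997)) = 2·arctan(1.50677) ≈ 112.8580°.

112.86°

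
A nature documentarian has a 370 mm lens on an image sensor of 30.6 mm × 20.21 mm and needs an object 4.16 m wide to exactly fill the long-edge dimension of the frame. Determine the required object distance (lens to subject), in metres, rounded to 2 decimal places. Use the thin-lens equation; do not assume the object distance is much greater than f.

50.67 m

W: 4.16 m = 4160 mm.
Magnification m = w/W = dᵢ/dₒ; combined with 1/f = 1/dₒ + 1/dᵢ this gives dₒ = f·(1 + W/w).
dₒ = 370 mm × (1 + 4160/30.6) = 370 × 136.9477 ≈ 50670.654 mm = 50.6707 m.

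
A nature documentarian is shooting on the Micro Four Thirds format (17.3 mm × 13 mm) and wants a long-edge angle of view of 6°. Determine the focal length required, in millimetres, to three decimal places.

165.052 mm

From α = 2·arctan(w/2f) we get f = w / (2·tan(α/2)).
With w = 17.3 mm and α/2 = 3°, tan(α/2) ≈ 0.05241, so f ≈ 17.3 / 0.10482 ≈ 165.0518 mm.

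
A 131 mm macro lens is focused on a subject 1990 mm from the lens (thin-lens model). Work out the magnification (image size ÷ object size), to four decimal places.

0.0705×

Thin lens: 1/f = 1/dₒ + 1/dᵢ → 1/dᵢ = 1/131 − 1/1990 = 0.0071311 mm⁻¹, so dᵢ ≈ 140.2313 mm.
Magnification m = dᵢ/dₒ = 140.2313/1990 ≈ 0.07047.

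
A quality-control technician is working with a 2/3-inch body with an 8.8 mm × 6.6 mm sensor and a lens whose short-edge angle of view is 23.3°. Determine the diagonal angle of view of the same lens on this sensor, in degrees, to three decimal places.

From the short-edge AOV: f = 6.6 / (2·tan(11.65°)) = 6.6 / 0.41236 ≈ 16.0054 mm.
Sensor diagonal = √(8.8² + 6.6²) = √121.0000 ≈ 11.0000 mm.
Diagonal AOV = 2·arctan(11.0000 / (2 × 16.0054)) = 2·arctan(0.34363) ≈ 37.9289°.

37.929°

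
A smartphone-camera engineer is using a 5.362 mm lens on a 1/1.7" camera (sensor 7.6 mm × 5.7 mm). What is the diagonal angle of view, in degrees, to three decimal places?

Sensor diagonal = √(7.6² + 5.7²) = √90.2500 ≈ 9.5000 mm.
Angle of view α = 2·arctan(d/2f) with d = 9.5000 mm and f = 5.362 mm.
d/2f = 0.88586; arctan(0.88586) ≈ 41.5366°, so α ≈ 83.0731°.

83.073°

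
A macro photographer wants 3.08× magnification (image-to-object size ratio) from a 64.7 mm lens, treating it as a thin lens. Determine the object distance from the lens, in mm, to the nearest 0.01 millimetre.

85.71 mm

With m = dᵢ/dₒ and 1/f = 1/dₒ + 1/dᵢ, substituting dᵢ = m·dₒ gives 1/f = (1 + 1/m)/dₒ, hence dₒ = f·(1 + 1/m).
dₒ = 64.7 × (1 + 1/3.08) = 64.7 × 1.32468 ≈ 85.706 mm.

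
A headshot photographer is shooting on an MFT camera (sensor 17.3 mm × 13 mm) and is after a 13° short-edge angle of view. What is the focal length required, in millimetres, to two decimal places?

From α = 2·arctan(h/2f) we get f = h / (2·tan(α/2)).
With h = 13 mm and α/2 = 6.5°, tan(α/2) ≈ 0.11394, so f ≈ 13 / 0.22787 ≈ 57.0498 mm.

57.05 mm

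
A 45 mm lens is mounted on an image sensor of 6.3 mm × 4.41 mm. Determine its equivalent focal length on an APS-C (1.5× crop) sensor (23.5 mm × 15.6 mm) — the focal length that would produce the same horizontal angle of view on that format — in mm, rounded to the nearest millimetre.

168 mm

Equal angle of view means equal width/f ratio, so f₂ = f₁ · (width₂/width₁) = 45 × 23.5/6.3.
f₂ = 45 × 3.73016 ≈ 167.857 mm.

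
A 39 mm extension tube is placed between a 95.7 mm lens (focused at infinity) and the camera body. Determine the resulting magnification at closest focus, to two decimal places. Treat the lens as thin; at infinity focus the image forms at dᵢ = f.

0.41×

The tube moves the image plane from f to f + e, so dᵢ = 95.7 + 39 = 134.7 mm. Focus is achieved when 1/f = 1/dₒ + 1/dᵢ, giving dₒ = 1/(1/f − 1/(f+e)).
Magnification m = dᵢ/dₒ = (f+e)·(1/f − 1/(f+e)) = e/f = 39/95.7 ≈ 0.4075.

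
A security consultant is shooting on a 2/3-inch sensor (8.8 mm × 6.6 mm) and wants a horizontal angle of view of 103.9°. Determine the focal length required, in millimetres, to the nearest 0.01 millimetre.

From α = 2·arctan(w/2f) we get f = w / (2·tan(α/2)).
With w = 8.8 mm and α/2 = 51.95°, tan(α/2) ≈ 1.27764, so f ≈ 8.8 / 2.55528 ≈ 3.4438 mm.

3.44 mm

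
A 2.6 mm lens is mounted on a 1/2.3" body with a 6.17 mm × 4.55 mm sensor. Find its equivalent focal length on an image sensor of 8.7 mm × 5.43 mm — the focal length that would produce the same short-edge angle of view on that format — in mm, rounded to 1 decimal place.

3.1 mm

Equal angle of view means equal height/f ratio, so f₂ = f₁ · (height₂/height₁) = 2.6 × 5.43/4.55.
f₂ = 2.6 × 1.19341 ≈ 3.103 mm.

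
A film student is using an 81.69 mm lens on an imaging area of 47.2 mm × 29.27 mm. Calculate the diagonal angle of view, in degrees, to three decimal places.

37.550°

Sensor diagonal = √(47.2² + 29.27²) = √3084.5729 ≈ 55.5389 mm.
Angle of view α = 2·arctan(d/2f) with d = 55.5389 mm and f = 81.69 mm.
d/2f = 0.33994; arctan(0.33994) ≈ 18.7748°, so α ≈ 37.5496°.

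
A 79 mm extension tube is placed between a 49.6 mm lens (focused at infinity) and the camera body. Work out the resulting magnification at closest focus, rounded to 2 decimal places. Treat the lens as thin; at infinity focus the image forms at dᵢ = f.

1.59×

The tube moves the image plane from f to f + e, so dᵢ = 49.6 + 79 = 128.6 mm. Focus is achieved when 1/f = 1/dₒ + 1/dᵢ, giving dₒ = 1/(1/f − 1/(f+e)).
Magnification m = dᵢ/dₒ = (f+e)·(1/f − 1/(f+e)) = e/f = 79/49.6 ≈ 1.5927.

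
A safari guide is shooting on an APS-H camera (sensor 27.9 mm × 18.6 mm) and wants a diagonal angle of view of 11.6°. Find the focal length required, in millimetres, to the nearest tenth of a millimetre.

Sensor diagonal = √(27.9² + 18.6²) = √1124.3700 ≈ 33.5316 mm.
From α = 2·arctan(d/2f) we get f = d / (2·tan(α/2)).
With d = 33.5316 mm and α/2 = 5.8°, tan(α/2) ≈ 0.10158, so f ≈ 33.5316 / 0.20315 ≈ 165.0564 mm.

165.1 mm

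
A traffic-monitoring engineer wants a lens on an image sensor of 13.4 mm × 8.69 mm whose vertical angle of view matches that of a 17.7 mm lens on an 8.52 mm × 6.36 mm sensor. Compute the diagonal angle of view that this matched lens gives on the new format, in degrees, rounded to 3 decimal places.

36.546°

Equal vertical AOV ⇒ f₂ = f₁ · 8.69/6.36 = 17.7 × 1.36635 ≈ 24.1844 mm.
Sensor diagonal = √(13.4² + 8.69²) = √255.0761 ≈ 15.9711 mm.
Diagonal AOV on the new format = 2·arctan(15.9711 / (2 × 24.1844)) = 2·arctan(0.33019) ≈ 36.5458°.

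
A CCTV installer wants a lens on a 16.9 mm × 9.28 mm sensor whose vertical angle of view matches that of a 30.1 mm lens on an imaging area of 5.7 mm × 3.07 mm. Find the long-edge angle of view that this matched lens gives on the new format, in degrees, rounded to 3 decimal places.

Equal vertical AOV ⇒ f₂ = f₁ · 9.28/3.07 = 30.1 × 3.02280 ≈ 90.9863 mm.
Long-edge AOV on the new format = 2·arctan(16.9 / (2 × 90.9863)) = 2·arctan(0.09287) ≈ 10.6118°.

10.612°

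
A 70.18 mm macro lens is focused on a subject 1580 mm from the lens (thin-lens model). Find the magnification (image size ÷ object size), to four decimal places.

0.0465×

Thin lens: 1/f = 1/dₒ + 1/dᵢ → 1/dᵢ = 1/70.18 − 1/1580 = 0.0136162 mm⁻¹, so dᵢ ≈ 73.4421 mm.
Magnification m = dᵢ/dₒ = 73.4421/1580 ≈ 0.04648.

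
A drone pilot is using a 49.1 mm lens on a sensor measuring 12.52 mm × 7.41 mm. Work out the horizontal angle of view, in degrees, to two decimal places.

Angle of view α = 2·arctan(w/2f) with w = 12.52 mm and f = 49.1 mm.
w/2f = 0.12749; arctan(0.12749) ≈ 7.2657°, so α ≈ 14.5314°.

14.53°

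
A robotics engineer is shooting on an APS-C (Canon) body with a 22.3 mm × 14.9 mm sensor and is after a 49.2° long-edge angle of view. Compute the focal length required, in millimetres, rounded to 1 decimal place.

From α = 2·arctan(w/2f) we get f = w / (2·tan(α/2)).
With w = 22.3 mm and α/2 = 24.6°, tan(α/2) ≈ 0.45784, so f ≈ 22.3 / 0.91567 ≈ 24.3537 mm.

24.4 mm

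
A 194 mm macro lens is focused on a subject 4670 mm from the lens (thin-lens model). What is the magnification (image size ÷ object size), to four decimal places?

Thin lens: 1/f = 1/dₒ + 1/dᵢ → 1/dᵢ = 1/194 − 1/4670 = 0.0049405 mm⁻¹, so dᵢ ≈ 202.4084 mm.
Magnification m = dᵢ/dₒ = 202.4084/4670 ≈ 0.04334.

0.0433×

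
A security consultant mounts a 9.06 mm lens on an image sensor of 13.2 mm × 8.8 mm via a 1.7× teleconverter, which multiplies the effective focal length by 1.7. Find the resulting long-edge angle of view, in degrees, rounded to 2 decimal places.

46.39°

Effective focal length f = 9.06 × 1.7 = 15.402 mm.
α = 2·arctan(13.2 / (2 × 15.402)) = 2·arctan(0.42852) ≈ 46.3918°.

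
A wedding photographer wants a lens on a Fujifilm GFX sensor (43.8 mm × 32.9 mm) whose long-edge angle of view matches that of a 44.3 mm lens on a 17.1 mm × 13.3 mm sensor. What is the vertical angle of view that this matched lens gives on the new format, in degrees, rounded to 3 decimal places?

16.498°

Equal long-edge AOV ⇒ f₂ = f₁ · 43.8/17.1 = 44.3 × 2.56140 ≈ 113.4702 mm.
Vertical AOV on the new format = 2·arctan(32.9 / (2 × 113.4702)) = 2·arctan(0.14497) ≈ 16.4976°.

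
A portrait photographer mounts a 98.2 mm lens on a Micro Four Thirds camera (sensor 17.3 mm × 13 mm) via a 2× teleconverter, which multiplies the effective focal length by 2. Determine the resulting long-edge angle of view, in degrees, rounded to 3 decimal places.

Effective focal length f = 98.2 × 2 = 196.4 mm.
α = 2·arctan(17.3 / (2 × 196.4)) = 2·arctan(0.04404) ≈ 5.0437°.

5.044°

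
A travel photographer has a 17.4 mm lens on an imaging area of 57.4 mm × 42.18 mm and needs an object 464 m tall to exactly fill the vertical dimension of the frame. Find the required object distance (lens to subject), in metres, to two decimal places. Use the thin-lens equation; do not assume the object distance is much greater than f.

W: 464 m = 464000 mm.
Magnification m = h/W = dᵢ/dₒ; combined with 1/f = 1/dₒ + 1/dᵢ this gives dₒ = f·(1 + W/h).
dₒ = 17.4 mm × (1 + 464000/42.18) = 17.4 × 11001.4742 ≈ 191425.650 mm = 191.426 m.

191.43 m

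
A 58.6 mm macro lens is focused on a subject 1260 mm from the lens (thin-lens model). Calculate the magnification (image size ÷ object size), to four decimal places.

0.0488×

Thin lens: 1/f = 1/dₒ + 1/dᵢ → 1/dᵢ = 1/58.6 − 1/1260 = 0.0162712 mm⁻¹, so dᵢ ≈ 61.4583 mm.
Magnification m = dᵢ/dₒ = 61.4583/1260 ≈ 0.04878.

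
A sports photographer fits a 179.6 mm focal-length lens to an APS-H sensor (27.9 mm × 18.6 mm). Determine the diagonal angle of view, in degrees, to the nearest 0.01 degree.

Sensor diagonal = √(27.9² + 18.6²) = √1124.3700 ≈ 33.5316 mm.
Angle of view α = 2·arctan(d/2f) with d = 33.5316 mm and f = 179.6 mm.
d/2f = 0.09335; arctan(0.09335) ≈ 5.3332°, so α ≈ 10.6663°.

10.67°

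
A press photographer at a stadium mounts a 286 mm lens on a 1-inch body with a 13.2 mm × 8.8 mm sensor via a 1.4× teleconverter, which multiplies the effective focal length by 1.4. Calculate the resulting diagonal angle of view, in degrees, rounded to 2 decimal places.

Effective focal length f = 286 × 1.4 = 400.4 mm.
Sensor diagonal = √(13.2² + 8.8²) = √251.6800 ≈ 15.8644 mm.
α = 2·arctan(15.864 / (2 × 400.4)) = 2·arctan(0.01981) ≈ 2.2698°.

2.27°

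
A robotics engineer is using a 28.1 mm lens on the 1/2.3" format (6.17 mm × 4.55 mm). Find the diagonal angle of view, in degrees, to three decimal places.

15.536°

Sensor diagonal = √(6.17² + 4.55²) = √58.7714 ≈ 7.6663 mm.
Angle of view α = 2·arctan(d/2f) with d = 7.6663 mm and f = 28.1 mm.
d/2f = 0.13641; arctan(0.13641) ≈ 7.7678°, so α ≈ 15.5356°.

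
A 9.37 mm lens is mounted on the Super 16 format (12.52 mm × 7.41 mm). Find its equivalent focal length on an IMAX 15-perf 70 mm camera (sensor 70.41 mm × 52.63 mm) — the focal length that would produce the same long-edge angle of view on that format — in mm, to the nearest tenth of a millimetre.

52.7 mm

Equal angle of view means equal width/f ratio, so f₂ = f₁ · (width₂/width₁) = 9.37 × 70.41/12.52.
f₂ = 9.37 × 5.62380 ≈ 52.695 mm.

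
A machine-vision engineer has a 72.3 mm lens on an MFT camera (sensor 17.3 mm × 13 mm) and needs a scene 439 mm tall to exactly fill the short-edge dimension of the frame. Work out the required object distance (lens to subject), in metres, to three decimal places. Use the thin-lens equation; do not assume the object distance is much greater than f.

Magnification m = h/W = dᵢ/dₒ; combined with 1/f = 1/dₒ + 1/dᵢ this gives dₒ = f·(1 + W/h).
dₒ = 72.3 mm × (1 + 439/13) = 72.3 × 34.7692 ≈ 2513.815 mm = 2.51382 m.

2.514 m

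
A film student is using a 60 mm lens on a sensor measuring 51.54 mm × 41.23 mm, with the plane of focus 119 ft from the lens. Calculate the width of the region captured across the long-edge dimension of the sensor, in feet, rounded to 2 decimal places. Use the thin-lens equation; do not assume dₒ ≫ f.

dₒ: 119 ft × 304.8 mm/ft = 36271.20 mm.
Similar triangles through the lens centre give W/dₒ = w/dᵢ; with 1/f = 1/dₒ + 1/dᵢ this gives W = w·(dₒ − f)/f.
W = 51.54 mm × (36271.2 − 60) / 60 = 51.54 × 603.5200 ≈ 31105.420 mm = 31105.420/304.8 ft = 102.052 ft.

102.05 ft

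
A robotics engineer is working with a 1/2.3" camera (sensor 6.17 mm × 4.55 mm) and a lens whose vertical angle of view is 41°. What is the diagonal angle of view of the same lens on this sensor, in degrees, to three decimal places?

From the vertical AOV: f = 4.55 / (2·tan(20.5°)) = 4.55 / 0.74777 ≈ 6.0848 mm.
Sensor diagonal = √(6.17² + 4.55²) = √58.7714 ≈ 7.6663 mm.
Diagonal AOV = 2·arctan(7.6663 / (2 × 6.0848)) = 2·arctan(0.62995) ≈ 64.4181°.

64.418°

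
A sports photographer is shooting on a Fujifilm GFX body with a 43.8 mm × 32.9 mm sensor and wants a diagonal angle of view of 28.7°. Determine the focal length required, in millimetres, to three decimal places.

107.065 mm

Sensor diagonal = √(43.8² + 32.9²) = √3000.8500 ≈ 54.7800 mm.
From α = 2·arctan(d/2f) we get f = d / (2·tan(α/2)).
With d = 54.7800 mm and α/2 = 14.35°, tan(α/2) ≈ 0.25583, so f ≈ 54.7800 / 0.51165 ≈ 107.0648 mm.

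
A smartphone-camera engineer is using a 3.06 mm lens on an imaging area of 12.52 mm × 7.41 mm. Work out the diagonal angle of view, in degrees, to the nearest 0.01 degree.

Sensor diagonal = √(12.52² + 7.41²) = √211.6585 ≈ 14.5485 mm.
Angle of view α = 2·arctan(d/2f) with d = 14.5485 mm and f = 3.06 mm.
d/2f = 2.37720; arctan(2.37720) ≈ 67.1853°, so α ≈ 134.3707°.

134.37°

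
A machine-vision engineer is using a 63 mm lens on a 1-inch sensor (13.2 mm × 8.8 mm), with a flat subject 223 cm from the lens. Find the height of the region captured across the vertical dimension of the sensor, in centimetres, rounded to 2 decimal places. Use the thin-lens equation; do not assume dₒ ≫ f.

dₒ: 223 cm = 2230 mm.
Similar triangles through the lens centre give W/dₒ = h/dᵢ; with 1/f = 1/dₒ + 1/dᵢ this gives W = h·(dₒ − f)/f.
W = 8.8 mm × (2230 − 63) / 63 = 8.8 × 34.3968 ≈ 302.692 mm = 30.2692 cm.

30.27 cm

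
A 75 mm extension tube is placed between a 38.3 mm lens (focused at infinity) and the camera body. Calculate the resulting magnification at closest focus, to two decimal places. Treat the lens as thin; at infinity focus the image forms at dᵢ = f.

The tube moves the image plane from f to f + e, so dᵢ = 38.3 + 75 = 113.3 mm. Focus is achieved when 1/f = 1/dₒ + 1/dᵢ, giving dₒ = 1/(1/f − 1/(f+e)).
Magnification m = dᵢ/dₒ = (f+e)·(1/f − 1/(f+e)) = e/f = 75/38.3 ≈ 1.9582.

1.96×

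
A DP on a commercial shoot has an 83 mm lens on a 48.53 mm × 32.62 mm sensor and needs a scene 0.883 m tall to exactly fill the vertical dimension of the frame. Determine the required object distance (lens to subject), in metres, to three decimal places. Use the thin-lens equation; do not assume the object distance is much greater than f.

2.330 m

W: 0.883 m = 883 mm.
Magnification m = h/W = dᵢ/dₒ; combined with 1/f = 1/dₒ + 1/dᵢ this gives dₒ = f·(1 + W/h).
dₒ = 83 mm × (1 + 883/32.62) = 83 × 28.0693 ≈ 2329.750 mm = 2.32975 m.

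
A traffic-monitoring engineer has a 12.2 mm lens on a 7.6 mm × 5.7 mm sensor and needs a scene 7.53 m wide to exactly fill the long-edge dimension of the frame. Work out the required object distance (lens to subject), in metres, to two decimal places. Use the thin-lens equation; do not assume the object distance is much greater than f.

W: 7.53 m = 7530 mm.
Magnification m = w/W = dᵢ/dₒ; combined with 1/f = 1/dₒ + 1/dᵢ this gives dₒ = f·(1 + W/w).
dₒ = 12.2 mm × (1 + 7530/7.6) = 12.2 × 991.7895 ≈ 12099.832 mm = 12.0998 m.

12.10 m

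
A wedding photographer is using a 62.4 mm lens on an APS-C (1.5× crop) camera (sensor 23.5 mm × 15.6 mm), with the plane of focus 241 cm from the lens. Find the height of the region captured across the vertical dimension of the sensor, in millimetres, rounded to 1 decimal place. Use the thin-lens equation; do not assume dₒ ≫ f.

586.9 mm

dₒ: 241 cm = 2410 mm.
Similar triangles through the lens centre give W/dₒ = h/dᵢ; with 1/f = 1/dₒ + 1/dᵢ this gives W = h·(dₒ − f)/f.
W = 15.6 mm × (2410 − 62.4) / 62.4 = 15.6 × 37.6218 ≈ 586.900 mm.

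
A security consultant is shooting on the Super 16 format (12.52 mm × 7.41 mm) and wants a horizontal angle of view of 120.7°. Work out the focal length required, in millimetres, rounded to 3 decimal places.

From α = 2·arctan(w/2f) we get f = w / (2·tan(α/2)).
With w = 12.52 mm and α/2 = 60.35°, tan(α/2) ≈ 1.75675, so f ≈ 12.52 / 3.51349 ≈ 3.5634 mm.

3.563 mm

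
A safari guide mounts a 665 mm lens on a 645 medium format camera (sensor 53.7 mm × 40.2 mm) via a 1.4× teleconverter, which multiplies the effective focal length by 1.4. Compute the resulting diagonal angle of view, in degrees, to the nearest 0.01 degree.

4.13°

Effective focal length f = 665 × 1.4 = 931 mm.
Sensor diagonal = √(53.7² + 40.2²) = √4499.7300 ≈ 67.0800 mm.
α = 2·arctan(67.080 / (2 × 931)) = 2·arctan(0.03603) ≈ 4.1265°.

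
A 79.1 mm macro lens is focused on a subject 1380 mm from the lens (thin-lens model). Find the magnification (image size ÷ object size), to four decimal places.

Thin lens: 1/f = 1/dₒ + 1/dᵢ → 1/dᵢ = 1/79.1 − 1/1380 = 0.0119176 mm⁻¹, so dᵢ ≈ 83.9096 mm.
Magnification m = dᵢ/dₒ = 83.9096/1380 ≈ 0.06080.

0.0608×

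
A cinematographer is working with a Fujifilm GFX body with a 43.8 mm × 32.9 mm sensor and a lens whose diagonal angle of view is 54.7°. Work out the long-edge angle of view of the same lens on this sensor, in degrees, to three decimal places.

44.937°

Sensor diagonal = √(43.8² + 32.9²) = √3000.8500 ≈ 54.7800 mm.
From the diagonal AOV: f = 54.7800 / (2·tan(27.35°)) = 54.7800 / 1.03449 ≈ 52.9537 mm.
Long-edge AOV = 2·arctan(43.8 / (2 × 52.9537)) = 2·arctan(0.41357) ≈ 44.9369°.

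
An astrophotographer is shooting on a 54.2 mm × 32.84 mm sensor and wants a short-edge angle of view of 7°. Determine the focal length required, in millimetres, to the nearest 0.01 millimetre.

268.46 mm

From α = 2·arctan(h/2f) we get f = h / (2·tan(α/2)).
With h = 32.84 mm and α/2 = 3.5°, tan(α/2) ≈ 0.06116, so f ≈ 32.84 / 0.12233 ≈ 268.4646 mm.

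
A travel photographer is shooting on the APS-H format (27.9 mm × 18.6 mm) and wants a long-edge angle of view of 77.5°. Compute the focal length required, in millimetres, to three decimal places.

17.381 mm

From α = 2·arctan(w/2f) we get f = w / (2·tan(α/2)).
With w = 27.9 mm and α/2 = 38.75°, tan(α/2) ≈ 0.80258, so f ≈ 27.9 / 1.60517 ≈ 17.3813 mm.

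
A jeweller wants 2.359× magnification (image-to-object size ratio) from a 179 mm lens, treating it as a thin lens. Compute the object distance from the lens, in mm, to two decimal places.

With m = dᵢ/dₒ and 1/f = 1/dₒ + 1/dᵢ, substituting dᵢ = m·dₒ gives 1/f = (1 + 1/m)/dₒ, hence dₒ = f·(1 + 1/m).
dₒ = 179 × (1 + 1/2.359) = 179 × 1.42391 ≈ 254.880 mm.

254.88 mm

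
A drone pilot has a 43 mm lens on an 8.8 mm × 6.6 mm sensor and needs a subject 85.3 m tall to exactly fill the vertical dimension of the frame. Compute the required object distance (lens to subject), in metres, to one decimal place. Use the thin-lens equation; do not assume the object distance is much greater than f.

555.8 m

W: 85.3 m = 85300 mm.
Magnification m = h/W = dᵢ/dₒ; combined with 1/f = 1/dₒ + 1/dᵢ this gives dₒ = f·(1 + W/h).
dₒ = 43 mm × (1 + 85300/6.6) = 43 × 12925.2424 ≈ 555785.424 mm = 555.785 m.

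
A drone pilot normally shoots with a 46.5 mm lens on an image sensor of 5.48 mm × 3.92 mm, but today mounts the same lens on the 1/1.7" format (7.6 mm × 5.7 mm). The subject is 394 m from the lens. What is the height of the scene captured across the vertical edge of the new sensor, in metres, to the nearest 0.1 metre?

The focal length stays 46.5 mm; the relevant sensor dimension is now h = 5.7 mm. Object distance dₒ = 394 m = 394000 mm.
Thin-lens field height W = h·(dₒ − f)/f = 5.7 × (394000 − 46.5)/46.5 ≈ 48291.074 mm = 48.2911 m.

48.3 m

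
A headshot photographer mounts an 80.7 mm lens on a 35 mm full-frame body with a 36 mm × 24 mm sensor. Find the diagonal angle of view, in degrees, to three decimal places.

Sensor diagonal = √(36² + 24²) = √1872.0000 ≈ 43.2666 mm.
Angle of view α = 2·arctan(d/2f) with d = 43.2666 mm and f = 80.7 mm.
d/2f = 0.26807; arctan(0.26807) ≈ 15.0065°, so α ≈ 30.0130°.

30.013°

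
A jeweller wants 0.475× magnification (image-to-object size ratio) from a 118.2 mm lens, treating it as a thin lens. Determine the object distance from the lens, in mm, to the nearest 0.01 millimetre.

367.04 mm

With m = dᵢ/dₒ and 1/f = 1/dₒ + 1/dᵢ, substituting dᵢ = m·dₒ gives 1/f = (1 + 1/m)/dₒ, hence dₒ = f·(1 + 1/m).
dₒ = 118.2 × (1 + 1/0.475) = 118.2 × 3.10526 ≈ 367.042 mm.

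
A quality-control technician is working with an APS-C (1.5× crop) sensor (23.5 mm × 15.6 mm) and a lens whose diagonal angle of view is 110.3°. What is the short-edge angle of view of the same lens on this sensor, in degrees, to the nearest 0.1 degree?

76.9°

Sensor diagonal = √(23.5² + 15.6²) = √795.6100 ≈ 28.2066 mm.
From the diagonal AOV: f = 28.2066 / (2·tan(55.15°)) = 28.2066 / 2.87227 ≈ 9.8203 mm.
Short-edge AOV = 2·arctan(15.6 / (2 × 9.8203)) = 2·arctan(0.79427) ≈ 76.9184°.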